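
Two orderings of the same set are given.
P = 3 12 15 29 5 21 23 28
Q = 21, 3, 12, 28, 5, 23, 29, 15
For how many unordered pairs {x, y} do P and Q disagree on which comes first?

14

Assign each item its position (1..8) in the first ordering, then rewrite the second ordering as that position sequence:
positions: 3→1, 12→2, 15→3, 29→4, 5→5, 21→6, 23→7, 28→8
second ordering as positions: [6, 1, 2, 8, 5, 7, 4, 3]
Discordant pairs = inversions in this position sequence.
6: 1, 2, 5, 4, 3 → 5
1: 0
2: 0
8: 5, 7, 4, 3 → 4
5: 4, 3 → 2
7: 4, 3 → 2
4: 3 → 1
3: 0
Total: 5 + 0 + 0 + 4 + 2 + 2 + 1 + 0 = 14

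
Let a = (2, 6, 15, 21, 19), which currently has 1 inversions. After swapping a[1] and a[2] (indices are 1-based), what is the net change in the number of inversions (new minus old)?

+1

Positions 1 and 2 hold 2 and 6; after swapping, the array is [6, 2, 15, 21, 19].
Count, for each position, how many later elements it exceeds:
6: 1
2: 0
15: 0
21: 1
19: 0
Sum: 1 + 0 + 0 + 1 + 0 = 2
Change: 2 − 1 = +1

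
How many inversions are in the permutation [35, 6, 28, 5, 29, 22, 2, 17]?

Sweep left to right; for each value list the smaller values that follow it:
35: 7
6: 2
28: 4
5: 1
29: 3
22: 2
2: 0
17: 0
Sum: 7 + 2 + 4 + 1 + 3 + 2 + 0 + 0 = 19

19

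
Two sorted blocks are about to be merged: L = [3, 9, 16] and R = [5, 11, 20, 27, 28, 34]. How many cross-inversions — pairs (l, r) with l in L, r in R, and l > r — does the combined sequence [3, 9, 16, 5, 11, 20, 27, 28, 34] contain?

Take each right-half value and tally the left-half values above it:
r = 5: 9, 16 → 2
r = 11: 16 → 1
r = 20: none → 0
r = 27: none → 0
r = 28: none → 0
r = 34: none → 0
Cross-inversions: 2 + 1 + 0 + 0 + 0 + 0 = 3

3 split inversions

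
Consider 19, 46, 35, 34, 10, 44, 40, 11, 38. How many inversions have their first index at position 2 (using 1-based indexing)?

The element at index 2 is 46.
Elements after it: 35, 34, 10, 44, 40, 11, 38
Those smaller than 46: 35, 34, 10, 44, 40, 11, 38

7 such elements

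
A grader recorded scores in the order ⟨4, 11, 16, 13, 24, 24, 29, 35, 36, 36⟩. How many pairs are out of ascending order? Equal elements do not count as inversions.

Sweep left to right; for each value list the smaller values that follow it:
4: 0
11: 0
16: 1
13: 0
24: 0
24: 0
29: 0
35: 0
36: 0
36: 0
Sum: 0 + 0 + 1 + 0 + 0 + 0 + 0 + 0 + 0 + 0 = 1

1 inversion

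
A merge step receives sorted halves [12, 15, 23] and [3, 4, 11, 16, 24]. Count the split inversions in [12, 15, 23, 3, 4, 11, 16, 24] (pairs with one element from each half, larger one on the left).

For each element r of the right run, count left-run elements greater than r:
r = 3: 12, 15, 23 → 3
r = 4: 12, 15, 23 → 3
r = 11: 12, 15, 23 → 3
r = 16: 23 → 1
r = 24: none → 0
Cross-inversions: 3 + 3 + 3 + 1 + 0 = 10

10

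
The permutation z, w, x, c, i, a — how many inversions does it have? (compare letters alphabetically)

13

For each element, count later entries that are smaller:
z → w, x, c, i, a → 5
w → c, i, a → 3
x → c, i, a → 3
c → a → 1
i → a → 1
a → none → 0
Sum: 5 + 3 + 3 + 1 + 1 + 0 = 13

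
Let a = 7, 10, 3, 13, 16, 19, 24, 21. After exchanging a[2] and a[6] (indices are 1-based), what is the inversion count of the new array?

Positions 2 and 6 hold 10 and 19; after swapping, the array is [7, 19, 3, 13, 16, 10, 24, 21].
Element-by-element contributions:
7: 1
19: 4
3: 0
13: 1
16: 1
10: 0
24: 1
21: 0
Sum: 1 + 4 + 0 + 1 + 1 + 0 + 1 + 0 = 8

8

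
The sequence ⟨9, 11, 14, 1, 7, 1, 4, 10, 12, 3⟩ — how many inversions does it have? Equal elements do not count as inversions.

For each element, count later entries that are smaller:
9 → 1, 7, 1, 4, 3 → 5
11 → 1, 7, 1, 4, 10, 3 → 6
14 → 1, 7, 1, 4, 10, 12, 3 → 7
1 → none → 0
7 → 1, 4, 3 → 3
1 → none → 0
4 → 3 → 1
10 → 3 → 1
12 → 3 → 1
3 → none → 0
Sum: 5 + 6 + 7 + 0 + 3 + 0 + 1 + 1 + 1 + 0 = 24

There are 24 out-of-order pairs.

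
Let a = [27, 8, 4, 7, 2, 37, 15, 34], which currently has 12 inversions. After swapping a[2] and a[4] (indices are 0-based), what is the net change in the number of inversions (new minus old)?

Positions 2 and 4 hold 4 and 2; after swapping, the array is [27, 8, 2, 7, 4, 37, 15, 34].
Sweep left to right; for each value list the smaller values that follow it:
27: 5
8: 3
2: 0
7: 1
4: 0
37: 2
15: 0
34: 0
Sum: 5 + 3 + 0 + 1 + 0 + 2 + 0 + 0 = 11
Change: 11 − 12 = -1

-1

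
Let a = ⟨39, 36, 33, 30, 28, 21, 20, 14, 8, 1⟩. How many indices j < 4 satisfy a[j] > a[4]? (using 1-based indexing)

3 such elements

The element at index 4 is 30.
Elements before it: 39, 36, 33
Those larger than 30: 39, 36, 33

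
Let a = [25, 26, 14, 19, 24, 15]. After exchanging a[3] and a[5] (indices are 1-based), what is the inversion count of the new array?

13 inversions

Positions 3 and 5 hold 14 and 24; after swapping, the array is [25, 26, 24, 19, 14, 15].
Sweep left to right; for each value list the smaller values that follow it:
25: 4
26: 4
24: 3
19: 2
14: 0
15: 0
Sum: 4 + 4 + 3 + 2 + 0 + 0 = 13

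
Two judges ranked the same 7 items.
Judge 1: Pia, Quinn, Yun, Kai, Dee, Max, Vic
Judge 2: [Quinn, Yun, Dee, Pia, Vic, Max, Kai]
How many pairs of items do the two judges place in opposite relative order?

Assign each item its position (1..7) in the first ordering, then rewrite the second ordering as that position sequence:
positions: Pia→1, Quinn→2, Yun→3, Kai→4, Dee→5, Max→6, Vic→7
second ordering as positions: [2, 3, 5, 1, 7, 6, 4]
Discordant pairs = inversions in this position sequence.
2: 1 → 1
3: 1 → 1
5: 1, 4 → 2
1: 0
7: 6, 4 → 2
6: 4 → 1
4: 0
Total: 1 + 1 + 2 + 0 + 2 + 1 + 0 = 7

7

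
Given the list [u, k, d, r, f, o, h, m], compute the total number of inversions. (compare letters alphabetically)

For each element, count later entries that are smaller:
u: 7
k: 3
d: 0
r: 4
f: 0
o: 2
h: 0
m: 0
Sum: 7 + 3 + 0 + 4 + 0 + 2 + 0 + 0 = 16

16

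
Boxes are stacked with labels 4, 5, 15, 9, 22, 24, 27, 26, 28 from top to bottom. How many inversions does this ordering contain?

2 out-of-order pairs

Sweep left to right; for each value list the smaller values that follow it:
4 → none → 0
5 → none → 0
15 → 9 → 1
9 → none → 0
22 → none → 0
24 → none → 0
27 → 26 → 1
26 → none → 0
28 → none → 0
Sum: 0 + 0 + 1 + 0 + 0 + 0 + 1 + 0 + 0 = 2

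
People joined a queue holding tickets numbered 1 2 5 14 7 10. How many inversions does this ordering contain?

2

Sweep left to right; for each value list the smaller values that follow it:
1: 0
2: 0
5: 0
14: 2
7: 0
10: 0
Sum: 0 + 0 + 0 + 2 + 0 + 0 = 2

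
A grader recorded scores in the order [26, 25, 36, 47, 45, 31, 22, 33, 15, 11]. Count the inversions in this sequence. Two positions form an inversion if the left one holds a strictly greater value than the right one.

Sweep left to right; for each value list the smaller values that follow it:
26 → 25, 22, 15, 11 → 4
25 → 22, 15, 11 → 3
36 → 31, 22, 33, 15, 11 → 5
47 → 45, 31, 22, 33, 15, 11 → 6
45 → 31, 22, 33, 15, 11 → 5
31 → 22, 15, 11 → 3
22 → 15, 11 → 2
33 → 15, 11 → 2
15 → 11 → 1
11 → none → 0
Sum: 4 + 3 + 5 + 6 + 5 + 3 + 2 + 2 + 1 + 0 = 31

31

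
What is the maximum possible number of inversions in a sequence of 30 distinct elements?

The maximum occurs when the array is in strictly decreasing order: every one of the C(30, 2) pairs is inverted.
C(30, 2) = 30·29/2 = 435

435 inversions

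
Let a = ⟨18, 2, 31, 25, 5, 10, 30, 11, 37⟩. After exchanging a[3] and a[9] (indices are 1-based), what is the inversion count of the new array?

There are 14 inversions.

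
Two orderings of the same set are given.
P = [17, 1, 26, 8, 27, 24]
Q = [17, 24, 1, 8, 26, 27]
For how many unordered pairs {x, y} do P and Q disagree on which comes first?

Disagreeing pairs: 5

Assign each item its position (1..6) in the first ordering, then rewrite the second ordering as that position sequence:
positions: 17→1, 1→2, 26→3, 8→4, 27→5, 24→6
second ordering as positions: [1, 6, 2, 4, 3, 5]
Discordant pairs = inversions in this position sequence.
1: 0
6: 2, 4, 3, 5 → 4
2: 0
4: 3 → 1
3: 0
5: 0
Total: 0 + 4 + 0 + 1 + 0 + 0 = 5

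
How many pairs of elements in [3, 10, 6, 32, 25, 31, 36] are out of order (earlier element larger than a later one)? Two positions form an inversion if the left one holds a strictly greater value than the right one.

Sweep left to right; for each value list the smaller values that follow it:
3: 0
10: 1
6: 0
32: 2
25: 0
31: 0
36: 0
Sum: 0 + 1 + 0 + 2 + 0 + 0 + 0 = 3

Inversions: 3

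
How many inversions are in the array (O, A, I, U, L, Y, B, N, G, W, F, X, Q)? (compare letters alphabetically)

32 inversions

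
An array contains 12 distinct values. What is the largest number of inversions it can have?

The maximum occurs when the array is in strictly decreasing order: every one of the C(12, 2) pairs is inverted.
C(12, 2) = 12·11/2 = 66

66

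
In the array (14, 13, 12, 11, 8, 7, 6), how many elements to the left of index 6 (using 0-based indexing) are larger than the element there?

The element at index 6 is 6.
Elements before it: 14, 13, 12, 11, 8, 7
Those larger than 6: 14, 13, 12, 11, 8, 7

6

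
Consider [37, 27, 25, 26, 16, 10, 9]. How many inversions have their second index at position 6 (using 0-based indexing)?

The element at index 6 is 9.
Elements before it: 37, 27, 25, 26, 16, 10
Those larger than 9: 37, 27, 25, 26, 16, 10

6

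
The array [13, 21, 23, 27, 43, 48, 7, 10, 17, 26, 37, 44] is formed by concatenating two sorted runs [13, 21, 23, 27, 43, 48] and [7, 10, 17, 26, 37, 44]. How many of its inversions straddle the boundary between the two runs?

23 cross-inversions

Take each right-half value and tally the left-half values above it:
r = 7: 13, 21, 23, 27, 43, 48 → 6
r = 10: 13, 21, 23, 27, 43, 48 → 6
r = 17: 21, 23, 27, 43, 48 → 5
r = 26: 27, 43, 48 → 3
r = 37: 43, 48 → 2
r = 44: 48 → 1
Cross-inversions: 6 + 6 + 5 + 3 + 2 + 1 = 23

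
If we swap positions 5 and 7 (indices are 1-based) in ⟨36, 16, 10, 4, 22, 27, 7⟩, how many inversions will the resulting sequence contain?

Positions 5 and 7 hold 22 and 7; after swapping, the array is [36, 16, 10, 4, 7, 27, 22].
Count, for each position, how many later elements it exceeds:
36: 6
16: 3
10: 2
4: 0
7: 0
27: 1
22: 0
Sum: 6 + 3 + 2 + 0 + 0 + 1 + 0 = 12

12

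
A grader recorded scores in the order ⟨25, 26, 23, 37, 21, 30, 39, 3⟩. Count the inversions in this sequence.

14

For each element, count later entries that are smaller:
25: 3
26: 3
23: 2
37: 3
21: 1
30: 1
39: 1
3: 0
Sum: 3 + 3 + 2 + 3 + 1 + 1 + 1 + 0 = 14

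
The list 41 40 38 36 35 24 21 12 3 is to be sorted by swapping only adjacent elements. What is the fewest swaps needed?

There are 36 swaps.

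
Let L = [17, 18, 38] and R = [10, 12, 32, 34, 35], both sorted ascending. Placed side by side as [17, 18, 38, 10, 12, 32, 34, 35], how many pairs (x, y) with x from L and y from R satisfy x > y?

9

Count, for every r in R, how many entries of L exceed r:
r = 10: 17, 18, 38 → 3
r = 12: 17, 18, 38 → 3
r = 32: 38 → 1
r = 34: 38 → 1
r = 35: 38 → 1
Cross-inversions: 3 + 3 + 1 + 1 + 1 = 9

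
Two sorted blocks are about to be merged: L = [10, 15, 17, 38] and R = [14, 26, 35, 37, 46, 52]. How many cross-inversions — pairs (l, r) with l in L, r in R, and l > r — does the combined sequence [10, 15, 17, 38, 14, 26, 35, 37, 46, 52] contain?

6 cross-inversions

For each element r of the right run, count left-run elements greater than r:
r = 14: 15, 17, 38 → 3
r = 26: 38 → 1
r = 35: 38 → 1
r = 37: 38 → 1
r = 46: none → 0
r = 52: none → 0
Cross-inversions: 3 + 1 + 1 + 1 + 0 + 0 = 6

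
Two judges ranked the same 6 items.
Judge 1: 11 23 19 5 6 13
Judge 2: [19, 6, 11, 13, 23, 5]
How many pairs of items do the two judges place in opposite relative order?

Assign each item its position (1..6) in the first ordering, then rewrite the second ordering as that position sequence:
positions: 11→1, 23→2, 19→3, 5→4, 6→5, 13→6
second ordering as positions: [3, 5, 1, 6, 2, 4]
Discordant pairs = inversions in this position sequence.
3: 1, 2 → 2
5: 1, 2, 4 → 3
1: 0
6: 2, 4 → 2
2: 0
4: 0
Total: 2 + 3 + 0 + 2 + 0 + 0 = 7

7 discordant pairs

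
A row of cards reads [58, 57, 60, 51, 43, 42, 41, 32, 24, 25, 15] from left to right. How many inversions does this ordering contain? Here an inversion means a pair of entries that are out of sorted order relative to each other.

52

For each element, count later entries that are smaller:
58 → 57, 51, 43, 42, 41, 32, 24, 25, 15 → 9
57 → 51, 43, 42, 41, 32, 24, 25, 15 → 8
60 → 51, 43, 42, 41, 32, 24, 25, 15 → 8
51 → 43, 42, 41, 32, 24, 25, 15 → 7
43 → 42, 41, 32, 24, 25, 15 → 6
42 → 41, 32, 24, 25, 15 → 5
41 → 32, 24, 25, 15 → 4
32 → 24, 25, 15 → 3
24 → 15 → 1
25 → 15 → 1
15 → none → 0
Sum: 9 + 8 + 8 + 7 + 6 + 5 + 4 + 3 + 1 + 1 + 0 = 52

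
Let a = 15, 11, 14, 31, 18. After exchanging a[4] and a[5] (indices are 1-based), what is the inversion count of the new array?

2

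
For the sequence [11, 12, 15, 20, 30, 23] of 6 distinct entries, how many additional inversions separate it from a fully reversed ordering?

14

Maximum inversions for 6 distinct elements is C(6, 2) = 6·5/2 = 15.
Current inversions — for each element, count later smaller elements:
11: 0
12: 0
15: 0
20: 0
30: 1
23: 0
Current total: 0 + 0 + 0 + 0 + 1 + 0 = 1
Shortfall: 15 − 1 = 14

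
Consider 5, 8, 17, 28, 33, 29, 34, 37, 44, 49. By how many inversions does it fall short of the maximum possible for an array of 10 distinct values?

44

Maximum inversions for 10 distinct elements is C(10, 2) = 10·9/2 = 45.
Current inversions — for each element, count later smaller elements:
5: 0
8: 0
17: 0
28: 0
33: 1
29: 0
34: 0
37: 0
44: 0
49: 0
Current total: 0 + 0 + 0 + 0 + 1 + 0 + 0 + 0 + 0 + 0 = 1
Shortfall: 45 − 1 = 44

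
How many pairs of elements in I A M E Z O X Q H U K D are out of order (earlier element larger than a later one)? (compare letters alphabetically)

There are 31 inversions.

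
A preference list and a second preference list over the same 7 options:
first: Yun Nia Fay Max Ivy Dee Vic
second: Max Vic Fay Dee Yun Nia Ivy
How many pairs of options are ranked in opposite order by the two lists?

Assign each item its position (1..7) in the first ordering, then rewrite the second ordering as that position sequence:
positions: Yun→1, Nia→2, Fay→3, Max→4, Ivy→5, Dee→6, Vic→7
second ordering as positions: [4, 7, 3, 6, 1, 2, 5]
Discordant pairs = inversions in this position sequence.
4: 3, 1, 2 → 3
7: 3, 6, 1, 2, 5 → 5
3: 1, 2 → 2
6: 1, 2, 5 → 3
1: 0
2: 0
5: 0
Total: 3 + 5 + 2 + 3 + 0 + 0 + 0 = 13

13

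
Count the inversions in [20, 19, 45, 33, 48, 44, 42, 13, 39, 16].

For each element, count later entries that are smaller:
20: 3
19: 2
45: 6
33: 2
48: 5
44: 4
42: 3
13: 0
39: 1
16: 0
Sum: 3 + 2 + 6 + 2 + 5 + 4 + 3 + 0 + 1 + 0 = 26

26 inversions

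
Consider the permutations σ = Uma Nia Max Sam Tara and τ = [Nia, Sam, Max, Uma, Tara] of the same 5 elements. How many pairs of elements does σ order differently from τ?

4 discordant pairs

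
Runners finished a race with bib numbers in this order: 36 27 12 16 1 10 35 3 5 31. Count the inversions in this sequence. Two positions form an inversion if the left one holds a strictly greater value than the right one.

For each element, count later entries that are smaller:
36: 9
27: 6
12: 4
16: 4
1: 0
10: 2
35: 3
3: 0
5: 0
31: 0
Sum: 9 + 6 + 4 + 4 + 0 + 2 + 3 + 0 + 0 + 0 = 28

28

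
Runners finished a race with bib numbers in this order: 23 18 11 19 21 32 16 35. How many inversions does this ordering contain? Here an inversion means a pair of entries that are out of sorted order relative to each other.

10 out-of-order pairs

For each element, count later entries that are smaller:
23: 5
18: 2
11: 0
19: 1
21: 1
32: 1
16: 0
35: 0
Sum: 5 + 2 + 0 + 1 + 1 + 1 + 0 + 0 = 10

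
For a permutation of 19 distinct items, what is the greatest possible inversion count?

A reversed (strictly descending) arrangement makes every pair an inversion, giving C(19, 2) inversions.
C(19, 2) = 19·18/2 = 171

There are 171 inversions.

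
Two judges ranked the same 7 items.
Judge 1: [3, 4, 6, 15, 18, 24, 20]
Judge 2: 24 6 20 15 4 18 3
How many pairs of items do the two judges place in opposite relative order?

15

Assign each item its position (1..7) in the first ordering, then rewrite the second ordering as that position sequence:
positions: 3→1, 4→2, 6→3, 15→4, 18→5, 24→6, 20→7
second ordering as positions: [6, 3, 7, 4, 2, 5, 1]
Discordant pairs = inversions in this position sequence.
6: 3, 4, 2, 5, 1 → 5
3: 2, 1 → 2
7: 4, 2, 5, 1 → 4
4: 2, 1 → 2
2: 1 → 1
5: 1 → 1
1: 0
Total: 5 + 2 + 4 + 2 + 1 + 1 + 0 = 15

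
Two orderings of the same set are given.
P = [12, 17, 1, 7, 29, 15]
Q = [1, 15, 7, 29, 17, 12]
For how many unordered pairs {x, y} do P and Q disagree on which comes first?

Disagreeing pairs: 11

Assign each item its position (1..6) in the first ordering, then rewrite the second ordering as that position sequence:
positions: 12→1, 17→2, 1→3, 7→4, 29→5, 15→6
second ordering as positions: [3, 6, 4, 5, 2, 1]
Discordant pairs = inversions in this position sequence.
3: 2, 1 → 2
6: 4, 5, 2, 1 → 4
4: 2, 1 → 2
5: 2, 1 → 2
2: 1 → 1
1: 0
Total: 2 + 4 + 2 + 2 + 1 + 0 = 11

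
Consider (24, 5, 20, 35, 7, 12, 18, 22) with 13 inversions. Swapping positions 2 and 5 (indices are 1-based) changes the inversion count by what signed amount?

+1

Positions 2 and 5 hold 5 and 7; after swapping, the array is [24, 7, 20, 35, 5, 12, 18, 22].
For each element, count later entries that are smaller:
24: 6
7: 1
20: 3
35: 4
5: 0
12: 0
18: 0
22: 0
Sum: 6 + 1 + 3 + 4 + 0 + 0 + 0 + 0 = 14
Change: 14 − 13 = +1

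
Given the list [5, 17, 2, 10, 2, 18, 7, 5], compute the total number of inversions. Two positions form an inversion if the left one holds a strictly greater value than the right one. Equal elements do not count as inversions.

There are 13 inversions.

Sweep left to right; for each value list the smaller values that follow it:
5: 2
17: 5
2: 0
10: 3
2: 0
18: 2
7: 1
5: 0
Sum: 2 + 5 + 0 + 3 + 0 + 2 + 1 + 0 = 13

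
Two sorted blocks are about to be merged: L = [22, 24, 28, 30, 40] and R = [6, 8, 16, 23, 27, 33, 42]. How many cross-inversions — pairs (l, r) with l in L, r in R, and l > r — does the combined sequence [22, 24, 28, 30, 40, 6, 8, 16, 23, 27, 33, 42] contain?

Take each right-half value and tally the left-half values above it:
r = 6: 22, 24, 28, 30, 40 → 5
r = 8: 22, 24, 28, 30, 40 → 5
r = 16: 22, 24, 28, 30, 40 → 5
r = 23: 24, 28, 30, 40 → 4
r = 27: 28, 30, 40 → 3
r = 33: 40 → 1
r = 42: none → 0
Cross-inversions: 5 + 5 + 5 + 4 + 3 + 1 + 0 = 23

23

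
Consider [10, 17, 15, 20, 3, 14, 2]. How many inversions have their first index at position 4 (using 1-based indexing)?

The element at index 4 is 20.
Elements after it: 3, 14, 2
Those smaller than 20: 3, 14, 2

3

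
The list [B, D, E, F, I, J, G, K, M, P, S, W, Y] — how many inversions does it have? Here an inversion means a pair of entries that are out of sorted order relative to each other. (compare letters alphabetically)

Element-by-element contributions:
B → none → 0
D → none → 0
E → none → 0
F → none → 0
I → G → 1
J → G → 1
G → none → 0
K → none → 0
M → none → 0
P → none → 0
S → none → 0
W → none → 0
Y → none → 0
Sum: 0 + 0 + 0 + 0 + 1 + 1 + 0 + 0 + 0 + 0 + 0 + 0 + 0 = 2

2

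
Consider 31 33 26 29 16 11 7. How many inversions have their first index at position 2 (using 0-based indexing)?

The element at index 2 is 26.
Elements after it: 29, 16, 11, 7
Those smaller than 26: 16, 11, 7

3 such elements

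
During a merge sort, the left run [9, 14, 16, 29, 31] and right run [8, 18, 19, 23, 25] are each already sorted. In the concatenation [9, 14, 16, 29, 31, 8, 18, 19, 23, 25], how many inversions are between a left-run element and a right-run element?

13

Count, for every r in R, how many entries of L exceed r:
r = 8: 9, 14, 16, 29, 31 → 5
r = 18: 29, 31 → 2
r = 19: 29, 31 → 2
r = 23: 29, 31 → 2
r = 25: 29, 31 → 2
Cross-inversions: 5 + 2 + 2 + 2 + 2 = 13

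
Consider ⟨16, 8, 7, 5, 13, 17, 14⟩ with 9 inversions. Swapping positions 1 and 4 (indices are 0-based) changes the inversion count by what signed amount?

Positions 1 and 4 hold 8 and 13; after swapping, the array is [16, 13, 7, 5, 8, 17, 14].
Count, for each position, how many later elements it exceeds:
16 → 13, 7, 5, 8, 14 → 5
13 → 7, 5, 8 → 3
7 → 5 → 1
5 → none → 0
8 → none → 0
17 → 14 → 1
14 → none → 0
Sum: 5 + 3 + 1 + 0 + 0 + 1 + 0 = 10
Change: 10 − 9 = +1

+1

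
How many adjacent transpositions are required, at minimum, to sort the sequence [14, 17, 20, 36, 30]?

1 swap

Minimum adjacent swaps = number of inversions (each swap of adjacent out-of-order elements removes one inversion and no swap can remove more).
Count inversions — for each element, later elements that are smaller:
14: none → 0
17: none → 0
20: none → 0
36: 30 → 1
30: none → 0
Total inversions: 0 + 0 + 0 + 1 + 0 = 1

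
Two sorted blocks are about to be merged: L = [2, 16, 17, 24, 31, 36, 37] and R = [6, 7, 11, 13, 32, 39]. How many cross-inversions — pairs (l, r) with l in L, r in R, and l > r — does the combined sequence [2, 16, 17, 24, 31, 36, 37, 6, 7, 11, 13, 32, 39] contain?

26 split inversions

Take each right-half value and tally the left-half values above it:
r = 6: 16, 17, 24, 31, 36, 37 → 6
r = 7: 16, 17, 24, 31, 36, 37 → 6
r = 11: 16, 17, 24, 31, 36, 37 → 6
r = 13: 16, 17, 24, 31, 36, 37 → 6
r = 32: 36, 37 → 2
r = 39: none → 0
Cross-inversions: 6 + 6 + 6 + 6 + 2 + 0 = 26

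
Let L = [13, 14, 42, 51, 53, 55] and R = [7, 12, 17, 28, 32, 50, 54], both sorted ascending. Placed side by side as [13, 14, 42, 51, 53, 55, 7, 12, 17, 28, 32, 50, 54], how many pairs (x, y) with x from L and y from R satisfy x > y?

Take each right-half value and tally the left-half values above it:
r = 7: 13, 14, 42, 51, 53, 55 → 6
r = 12: 13, 14, 42, 51, 53, 55 → 6
r = 17: 42, 51, 53, 55 → 4
r = 28: 42, 51, 53, 55 → 4
r = 32: 42, 51, 53, 55 → 4
r = 50: 51, 53, 55 → 3
r = 54: 55 → 1
Cross-inversions: 6 + 6 + 4 + 4 + 4 + 3 + 1 = 28

28 split inversions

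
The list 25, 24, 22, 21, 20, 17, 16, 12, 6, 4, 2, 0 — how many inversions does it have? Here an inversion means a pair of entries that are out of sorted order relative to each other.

66

Element-by-element contributions:
25 → 24, 22, 21, 20, 17, 16, 12, 6, 4, 2, 0 → 11
24 → 22, 21, 20, 17, 16, 12, 6, 4, 2, 0 → 10
22 → 21, 20, 17, 16, 12, 6, 4, 2, 0 → 9
21 → 20, 17, 16, 12, 6, 4, 2, 0 → 8
20 → 17, 16, 12, 6, 4, 2, 0 → 7
17 → 16, 12, 6, 4, 2, 0 → 6
16 → 12, 6, 4, 2, 0 → 5
12 → 6, 4, 2, 0 → 4
6 → 4, 2, 0 → 3
4 → 2, 0 → 2
2 → 0 → 1
0 → none → 0
Sum: 11 + 10 + 9 + 8 + 7 + 6 + 5 + 4 + 3 + 2 + 1 + 0 = 66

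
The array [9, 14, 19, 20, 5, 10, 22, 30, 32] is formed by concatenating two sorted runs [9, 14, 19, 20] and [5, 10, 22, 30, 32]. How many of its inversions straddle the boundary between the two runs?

For each element r of the right run, count left-run elements greater than r:
r = 5: 9, 14, 19, 20 → 4
r = 10: 14, 19, 20 → 3
r = 22: none → 0
r = 30: none → 0
r = 32: none → 0
Cross-inversions: 4 + 3 + 0 + 0 + 0 = 7

7 cross-inversions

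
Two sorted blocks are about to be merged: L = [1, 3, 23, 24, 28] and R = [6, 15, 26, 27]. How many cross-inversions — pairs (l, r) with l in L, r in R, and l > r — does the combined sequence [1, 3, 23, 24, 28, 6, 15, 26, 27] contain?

8

For each element r of the right run, count left-run elements greater than r:
r = 6: 23, 24, 28 → 3
r = 15: 23, 24, 28 → 3
r = 26: 28 → 1
r = 27: 28 → 1
Cross-inversions: 3 + 3 + 1 + 1 = 8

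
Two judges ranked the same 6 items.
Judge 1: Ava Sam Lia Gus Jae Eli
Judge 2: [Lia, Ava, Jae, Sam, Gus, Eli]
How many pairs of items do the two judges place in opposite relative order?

Assign each item its position (1..6) in the first ordering, then rewrite the second ordering as that position sequence:
positions: Ava→1, Sam→2, Lia→3, Gus→4, Jae→5, Eli→6
second ordering as positions: [3, 1, 5, 2, 4, 6]
Discordant pairs = inversions in this position sequence.
3: 1, 2 → 2
1: 0
5: 2, 4 → 2
2: 0
4: 0
6: 0
Total: 2 + 0 + 2 + 0 + 0 + 0 = 4

4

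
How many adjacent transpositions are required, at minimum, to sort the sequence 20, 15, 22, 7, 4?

Minimum adjacent swaps = number of inversions (each swap of adjacent out-of-order elements removes one inversion and no swap can remove more).
Count inversions — for each element, later elements that are smaller:
20: 15, 7, 4 → 3
15: 7, 4 → 2
22: 7, 4 → 2
7: 4 → 1
4: none → 0
Total inversions: 3 + 2 + 2 + 1 + 0 = 8

8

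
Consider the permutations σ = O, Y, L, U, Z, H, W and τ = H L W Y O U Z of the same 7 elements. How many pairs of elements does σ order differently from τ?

12

Assign each item its position (1..7) in the first ordering, then rewrite the second ordering as that position sequence:
positions: O→1, Y→2, L→3, U→4, Z→5, H→6, W→7
second ordering as positions: [6, 3, 7, 2, 1, 4, 5]
Discordant pairs = inversions in this position sequence.
6: 3, 2, 1, 4, 5 → 5
3: 2, 1 → 2
7: 2, 1, 4, 5 → 4
2: 1 → 1
1: 0
4: 0
5: 0
Total: 5 + 2 + 4 + 1 + 0 + 0 + 0 = 12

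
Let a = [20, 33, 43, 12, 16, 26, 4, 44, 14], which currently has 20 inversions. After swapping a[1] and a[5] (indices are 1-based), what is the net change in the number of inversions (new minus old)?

-1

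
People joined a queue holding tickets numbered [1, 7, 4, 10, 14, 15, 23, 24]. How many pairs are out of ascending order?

For each element, count later entries that are smaller:
1: 0
7: 1
4: 0
10: 0
14: 0
15: 0
23: 0
24: 0
Sum: 0 + 1 + 0 + 0 + 0 + 0 + 0 + 0 = 1

1 inversion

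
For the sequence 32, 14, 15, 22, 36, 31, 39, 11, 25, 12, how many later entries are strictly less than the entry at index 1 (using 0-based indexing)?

2 such elements

The element at index 1 is 14.
Elements after it: 15, 22, 36, 31, 39, 11, 25, 12
Those smaller than 14: 11, 12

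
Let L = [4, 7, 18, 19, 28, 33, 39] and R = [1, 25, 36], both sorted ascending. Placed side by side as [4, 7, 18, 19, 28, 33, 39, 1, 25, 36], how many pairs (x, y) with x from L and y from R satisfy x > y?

For each element r of the right run, count left-run elements greater than r:
r = 1: 4, 7, 18, 19, 28, 33, 39 → 7
r = 25: 28, 33, 39 → 3
r = 36: 39 → 1
Cross-inversions: 7 + 3 + 1 = 11

11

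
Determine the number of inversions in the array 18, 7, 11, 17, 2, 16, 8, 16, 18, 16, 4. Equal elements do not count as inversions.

27 inversions

For each element, count later entries that are smaller:
18 → 7, 11, 17, 2, 16, 8, 16, 16, 4 → 9
7 → 2, 4 → 2
11 → 2, 8, 4 → 3
17 → 2, 16, 8, 16, 16, 4 → 6
2 → none → 0
16 → 8, 4 → 2
8 → 4 → 1
16 → 4 → 1
18 → 16, 4 → 2
16 → 4 → 1
4 → none → 0
Sum: 9 + 2 + 3 + 6 + 0 + 2 + 1 + 1 + 2 + 1 + 0 = 27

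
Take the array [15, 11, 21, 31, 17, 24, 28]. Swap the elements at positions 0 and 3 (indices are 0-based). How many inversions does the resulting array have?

8

Positions 0 and 3 hold 15 and 31; after swapping, the array is [31, 11, 21, 15, 17, 24, 28].
For each element, count later entries that are smaller:
31 → 11, 21, 15, 17, 24, 28 → 6
11 → none → 0
21 → 15, 17 → 2
15 → none → 0
17 → none → 0
24 → none → 0
28 → none → 0
Sum: 6 + 0 + 2 + 0 + 0 + 0 + 0 = 8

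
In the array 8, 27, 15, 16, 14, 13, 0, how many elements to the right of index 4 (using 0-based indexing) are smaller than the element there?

2 such elements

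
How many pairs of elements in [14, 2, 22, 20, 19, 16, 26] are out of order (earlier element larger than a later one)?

Inversion pairs (indices are 0-based):
(0,1): 14 > 2
(2,3): 22 > 20
(2,4): 22 > 19
(2,5): 22 > 16
(3,4): 20 > 19
(3,5): 20 > 16
(4,5): 19 > 16
That's 7 pairs.

7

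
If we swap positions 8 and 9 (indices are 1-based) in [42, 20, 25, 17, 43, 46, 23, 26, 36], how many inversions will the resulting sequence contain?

There are 16 inversions.

Positions 8 and 9 hold 26 and 36; after swapping, the array is [42, 20, 25, 17, 43, 46, 23, 36, 26].
For each element, count later entries that are smaller:
42: 6
20: 1
25: 2
17: 0
43: 3
46: 3
23: 0
36: 1
26: 0
Sum: 6 + 1 + 2 + 0 + 3 + 3 + 0 + 1 + 0 = 16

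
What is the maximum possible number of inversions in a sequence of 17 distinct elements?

136 inversions

The maximum occurs when the array is in strictly decreasing order: every one of the C(17, 2) pairs is inverted.
C(17, 2) = 17·16/2 = 136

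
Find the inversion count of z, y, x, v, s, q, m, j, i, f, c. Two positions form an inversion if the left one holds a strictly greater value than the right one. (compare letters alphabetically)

Count, for each position, how many later elements it exceeds:
z → y, x, v, s, q, m, j, i, f, c → 10
y → x, v, s, q, m, j, i, f, c → 9
x → v, s, q, m, j, i, f, c → 8
v → s, q, m, j, i, f, c → 7
s → q, m, j, i, f, c → 6
q → m, j, i, f, c → 5
m → j, i, f, c → 4
j → i, f, c → 3
i → f, c → 2
f → c → 1
c → none → 0
Sum: 10 + 9 + 8 + 7 + 6 + 5 + 4 + 3 + 2 + 1 + 0 = 55

There are 55 inversions.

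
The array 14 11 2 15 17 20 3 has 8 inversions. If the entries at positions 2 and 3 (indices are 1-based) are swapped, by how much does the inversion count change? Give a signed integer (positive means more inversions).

-1

Positions 2 and 3 hold 11 and 2; after swapping, the array is [14, 2, 11, 15, 17, 20, 3].
For each element, count later entries that are smaller:
14 → 2, 11, 3 → 3
2 → none → 0
11 → 3 → 1
15 → 3 → 1
17 → 3 → 1
20 → 3 → 1
3 → none → 0
Sum: 3 + 0 + 1 + 1 + 1 + 1 + 0 = 7
Change: 7 − 8 = -1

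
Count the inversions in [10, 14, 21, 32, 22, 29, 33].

Out-of-order index pairs (0-indexed):
(3,4): 32 > 22
(3,5): 32 > 29
That's 2 pairs.

2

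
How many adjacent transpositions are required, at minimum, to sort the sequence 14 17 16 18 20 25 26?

Each adjacent swap fixes exactly one inversion, so the minimum swap count equals the number of inversions.
Count inversions — for each element, later elements that are smaller:
14: none → 0
17: 16 → 1
16: none → 0
18: none → 0
20: none → 0
25: none → 0
26: none → 0
Total inversions: 0 + 1 + 0 + 0 + 0 + 0 + 0 = 1

Swaps: 1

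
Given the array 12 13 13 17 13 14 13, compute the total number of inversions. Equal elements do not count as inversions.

4

Inversion pairs (indices are 1-based):
(4,5): 17 > 13
(4,6): 17 > 14
(4,7): 17 > 13
(6,7): 14 > 13
That's 4 pairs.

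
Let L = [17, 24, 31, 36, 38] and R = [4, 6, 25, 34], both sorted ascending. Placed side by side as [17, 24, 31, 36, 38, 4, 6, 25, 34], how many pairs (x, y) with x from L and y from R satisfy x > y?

Take each right-half value and tally the left-half values above it:
r = 4: 17, 24, 31, 36, 38 → 5
r = 6: 17, 24, 31, 36, 38 → 5
r = 25: 31, 36, 38 → 3
r = 34: 36, 38 → 2
Cross-inversions: 5 + 5 + 3 + 2 = 15

Split inversions: 15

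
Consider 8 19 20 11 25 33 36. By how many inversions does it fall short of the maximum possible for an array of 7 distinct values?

19

Maximum inversions for 7 distinct elements is C(7, 2) = 7·6/2 = 21.
Current inversions — for each element, count later smaller elements:
8: 0
19: 1
20: 1
11: 0
25: 0
33: 0
36: 0
Current total: 0 + 1 + 1 + 0 + 0 + 0 + 0 = 2
Shortfall: 21 − 2 = 19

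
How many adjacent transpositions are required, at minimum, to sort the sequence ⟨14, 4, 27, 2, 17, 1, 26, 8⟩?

15

Minimum adjacent swaps = number of inversions (each swap of adjacent out-of-order elements removes one inversion and no swap can remove more).
Count inversions — for each element, later elements that are smaller:
14: 4, 2, 1, 8 → 4
4: 2, 1 → 2
27: 2, 17, 1, 26, 8 → 5
2: 1 → 1
17: 1, 8 → 2
1: none → 0
26: 8 → 1
8: none → 0
Total inversions: 4 + 2 + 5 + 1 + 2 + 0 + 1 + 0 = 15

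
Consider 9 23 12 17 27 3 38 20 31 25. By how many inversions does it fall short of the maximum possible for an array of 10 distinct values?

Maximum inversions for 10 distinct elements is C(10, 2) = 10·9/2 = 45.
Current inversions — for each element, count later smaller elements:
9: 1
23: 4
12: 1
17: 1
27: 3
3: 0
38: 3
20: 0
31: 1
25: 0
Current total: 1 + 4 + 1 + 1 + 3 + 0 + 3 + 0 + 1 + 0 = 14
Shortfall: 45 − 14 = 31

31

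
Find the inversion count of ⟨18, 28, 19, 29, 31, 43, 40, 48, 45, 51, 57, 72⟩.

Sweep left to right; for each value list the smaller values that follow it:
18 → none → 0
28 → 19 → 1
19 → none → 0
29 → none → 0
31 → none → 0
43 → 40 → 1
40 → none → 0
48 → 45 → 1
45 → none → 0
51 → none → 0
57 → none → 0
72 → none → 0
Sum: 0 + 1 + 0 + 0 + 0 + 1 + 0 + 1 + 0 + 0 + 0 + 0 = 3

3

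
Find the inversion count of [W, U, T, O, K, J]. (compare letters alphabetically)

There are 15 inversions.

Count, for each position, how many later elements it exceeds:
W → U, T, O, K, J → 5
U → T, O, K, J → 4
T → O, K, J → 3
O → K, J → 2
K → J → 1
J → none → 0
Sum: 5 + 4 + 3 + 2 + 1 + 0 = 15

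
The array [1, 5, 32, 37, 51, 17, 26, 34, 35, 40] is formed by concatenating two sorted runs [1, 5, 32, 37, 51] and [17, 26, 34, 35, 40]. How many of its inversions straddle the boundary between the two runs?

11

Count, for every r in R, how many entries of L exceed r:
r = 17: 32, 37, 51 → 3
r = 26: 32, 37, 51 → 3
r = 34: 37, 51 → 2
r = 35: 37, 51 → 2
r = 40: 51 → 1
Cross-inversions: 3 + 3 + 2 + 2 + 1 = 11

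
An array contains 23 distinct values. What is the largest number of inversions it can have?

253

A reversed (strictly descending) arrangement makes every pair an inversion, giving C(23, 2) inversions.
C(23, 2) = 23·22/2 = 253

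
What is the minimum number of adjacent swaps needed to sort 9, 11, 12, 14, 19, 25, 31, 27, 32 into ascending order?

1

Minimum adjacent swaps = number of inversions (each swap of adjacent out-of-order elements removes one inversion and no swap can remove more).
Count inversions — for each element, later elements that are smaller:
9: none → 0
11: none → 0
12: none → 0
14: none → 0
19: none → 0
25: none → 0
31: 27 → 1
27: none → 0
32: none → 0
Total inversions: 0 + 0 + 0 + 0 + 0 + 0 + 1 + 0 + 0 = 1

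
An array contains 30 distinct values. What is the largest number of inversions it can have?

The maximum occurs when the array is in strictly decreasing order: every one of the C(30, 2) pairs is inverted.
C(30, 2) = 30·29/2 = 435

435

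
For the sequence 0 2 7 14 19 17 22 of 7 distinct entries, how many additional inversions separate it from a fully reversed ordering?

20 inversions short

Maximum inversions for 7 distinct elements is C(7, 2) = 7·6/2 = 21.
Current inversions — for each element, count later smaller elements:
0: 0
2: 0
7: 0
14: 0
19: 1
17: 0
22: 0
Current total: 0 + 0 + 0 + 0 + 1 + 0 + 0 = 1
Shortfall: 21 − 1 = 20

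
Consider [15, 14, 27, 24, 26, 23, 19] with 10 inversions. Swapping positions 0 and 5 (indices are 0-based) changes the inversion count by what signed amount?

Positions 0 and 5 hold 15 and 23; after swapping, the array is [23, 14, 27, 24, 26, 15, 19].
Count, for each position, how many later elements it exceeds:
23 → 14, 15, 19 → 3
14 → none → 0
27 → 24, 26, 15, 19 → 4
24 → 15, 19 → 2
26 → 15, 19 → 2
15 → none → 0
19 → none → 0
Sum: 3 + 0 + 4 + 2 + 2 + 0 + 0 = 11
Change: 11 − 10 = +1

+1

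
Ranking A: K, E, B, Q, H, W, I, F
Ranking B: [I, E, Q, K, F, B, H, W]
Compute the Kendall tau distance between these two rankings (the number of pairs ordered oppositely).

12

Assign each item its position (1..8) in the first ordering, then rewrite the second ordering as that position sequence:
positions: K→1, E→2, B→3, Q→4, H→5, W→6, I→7, F→8
second ordering as positions: [7, 2, 4, 1, 8, 3, 5, 6]
Discordant pairs = inversions in this position sequence.
7: 2, 4, 1, 3, 5, 6 → 6
2: 1 → 1
4: 1, 3 → 2
1: 0
8: 3, 5, 6 → 3
3: 0
5: 0
6: 0
Total: 6 + 1 + 2 + 0 + 3 + 0 + 0 + 0 = 12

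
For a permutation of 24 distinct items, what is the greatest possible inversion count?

There are 276 inversions.

A reversed (strictly descending) arrangement makes every pair an inversion, giving C(24, 2) inversions.
C(24, 2) = 24·23/2 = 276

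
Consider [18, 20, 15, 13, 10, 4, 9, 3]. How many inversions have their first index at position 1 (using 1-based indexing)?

6 such elements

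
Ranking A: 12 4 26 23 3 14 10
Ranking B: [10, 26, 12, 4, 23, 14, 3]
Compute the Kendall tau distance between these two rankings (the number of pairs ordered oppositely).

There are 9 discordant pairs.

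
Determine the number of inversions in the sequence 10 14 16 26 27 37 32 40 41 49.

Element-by-element contributions:
10 → none → 0
14 → none → 0
16 → none → 0
26 → none → 0
27 → none → 0
37 → 32 → 1
32 → none → 0
40 → none → 0
41 → none → 0
49 → none → 0
Sum: 0 + 0 + 0 + 0 + 0 + 1 + 0 + 0 + 0 + 0 = 1

1 inversion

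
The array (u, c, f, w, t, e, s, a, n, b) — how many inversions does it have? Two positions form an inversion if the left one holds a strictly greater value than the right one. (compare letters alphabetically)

For each element, count later entries that are smaller:
u → c, f, t, e, s, a, n, b → 8
c → a, b → 2
f → e, a, b → 3
w → t, e, s, a, n, b → 6
t → e, s, a, n, b → 5
e → a, b → 2
s → a, n, b → 3
a → none → 0
n → b → 1
b → none → 0
Sum: 8 + 2 + 3 + 6 + 5 + 2 + 3 + 0 + 1 + 0 = 30

There are 30 out-of-order pairs.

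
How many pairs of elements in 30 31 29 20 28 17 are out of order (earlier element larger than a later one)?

13 inversions

Element-by-element contributions:
30 → 29, 20, 28, 17 → 4
31 → 29, 20, 28, 17 → 4
29 → 20, 28, 17 → 3
20 → 17 → 1
28 → 17 → 1
17 → none → 0
Sum: 4 + 4 + 3 + 1 + 1 + 0 = 13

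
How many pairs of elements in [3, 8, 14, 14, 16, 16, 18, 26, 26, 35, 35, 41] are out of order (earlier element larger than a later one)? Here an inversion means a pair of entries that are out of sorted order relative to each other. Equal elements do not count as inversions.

0 inversions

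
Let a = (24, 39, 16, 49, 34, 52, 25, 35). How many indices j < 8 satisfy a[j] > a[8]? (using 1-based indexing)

The element at index 8 is 35.
Elements before it: 24, 39, 16, 49, 34, 52, 25
Those larger than 35: 39, 49, 52

3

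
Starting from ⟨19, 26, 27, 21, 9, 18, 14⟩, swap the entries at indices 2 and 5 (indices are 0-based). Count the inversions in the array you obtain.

Positions 2 and 5 hold 27 and 18; after swapping, the array is [19, 26, 18, 21, 9, 27, 14].
Count, for each position, how many later elements it exceeds:
19: 3
26: 4
18: 2
21: 2
9: 0
27: 1
14: 0
Sum: 3 + 4 + 2 + 2 + 0 + 1 + 0 = 12

12 inversions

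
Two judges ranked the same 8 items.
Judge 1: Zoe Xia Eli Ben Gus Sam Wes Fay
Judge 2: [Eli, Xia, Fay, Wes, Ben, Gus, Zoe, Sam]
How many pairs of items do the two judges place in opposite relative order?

14

Assign each item its position (1..8) in the first ordering, then rewrite the second ordering as that position sequence:
positions: Zoe→1, Xia→2, Eli→3, Ben→4, Gus→5, Sam→6, Wes→7, Fay→8
second ordering as positions: [3, 2, 8, 7, 4, 5, 1, 6]
Discordant pairs = inversions in this position sequence.
3: 2, 1 → 2
2: 1 → 1
8: 7, 4, 5, 1, 6 → 5
7: 4, 5, 1, 6 → 4
4: 1 → 1
5: 1 → 1
1: 0
6: 0
Total: 2 + 1 + 5 + 4 + 1 + 1 + 0 + 0 = 14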